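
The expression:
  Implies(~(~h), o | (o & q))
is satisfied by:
  {o: True, h: False}
  {h: False, o: False}
  {h: True, o: True}


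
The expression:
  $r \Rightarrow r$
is always true.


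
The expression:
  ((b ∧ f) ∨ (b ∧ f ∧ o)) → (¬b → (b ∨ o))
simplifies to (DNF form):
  True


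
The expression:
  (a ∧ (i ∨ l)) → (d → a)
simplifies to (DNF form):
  True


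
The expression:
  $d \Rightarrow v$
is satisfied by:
  {v: True, d: False}
  {d: False, v: False}
  {d: True, v: True}


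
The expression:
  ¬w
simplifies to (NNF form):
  ¬w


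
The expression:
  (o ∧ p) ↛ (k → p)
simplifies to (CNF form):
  False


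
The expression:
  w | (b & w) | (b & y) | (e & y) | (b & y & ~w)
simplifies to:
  w | (b & y) | (e & y)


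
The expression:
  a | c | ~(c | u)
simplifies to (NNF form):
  a | c | ~u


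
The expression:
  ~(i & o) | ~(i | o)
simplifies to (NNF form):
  ~i | ~o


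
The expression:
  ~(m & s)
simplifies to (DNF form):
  ~m | ~s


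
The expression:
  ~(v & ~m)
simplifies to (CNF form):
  m | ~v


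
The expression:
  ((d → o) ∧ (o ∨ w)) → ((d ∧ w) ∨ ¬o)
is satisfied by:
  {w: True, d: True, o: False}
  {w: True, d: False, o: False}
  {d: True, w: False, o: False}
  {w: False, d: False, o: False}
  {o: True, w: True, d: True}


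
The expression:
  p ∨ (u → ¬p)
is always true.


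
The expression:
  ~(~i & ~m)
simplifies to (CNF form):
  i | m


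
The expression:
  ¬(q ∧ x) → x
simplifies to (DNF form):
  x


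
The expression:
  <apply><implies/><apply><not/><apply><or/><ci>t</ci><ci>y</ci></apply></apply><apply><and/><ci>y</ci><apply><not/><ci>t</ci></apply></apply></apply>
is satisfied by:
  {y: True, t: True}
  {y: True, t: False}
  {t: True, y: False}


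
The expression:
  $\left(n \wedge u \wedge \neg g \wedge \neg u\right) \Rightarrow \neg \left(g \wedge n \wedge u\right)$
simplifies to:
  $\text{True}$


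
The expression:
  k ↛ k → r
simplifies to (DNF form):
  True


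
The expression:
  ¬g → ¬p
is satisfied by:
  {g: True, p: False}
  {p: False, g: False}
  {p: True, g: True}


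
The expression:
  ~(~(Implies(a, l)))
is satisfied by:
  {l: True, a: False}
  {a: False, l: False}
  {a: True, l: True}


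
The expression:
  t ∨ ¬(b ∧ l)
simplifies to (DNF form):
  t ∨ ¬b ∨ ¬l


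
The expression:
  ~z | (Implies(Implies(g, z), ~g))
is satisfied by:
  {g: False, z: False}
  {z: True, g: False}
  {g: True, z: False}


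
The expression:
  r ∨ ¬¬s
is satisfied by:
  {r: True, s: True}
  {r: True, s: False}
  {s: True, r: False}


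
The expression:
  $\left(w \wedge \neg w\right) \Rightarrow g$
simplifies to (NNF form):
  $\text{True}$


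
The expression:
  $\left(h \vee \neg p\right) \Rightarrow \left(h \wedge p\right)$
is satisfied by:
  {p: True}


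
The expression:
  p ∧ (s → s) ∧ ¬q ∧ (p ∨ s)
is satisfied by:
  {p: True, q: False}


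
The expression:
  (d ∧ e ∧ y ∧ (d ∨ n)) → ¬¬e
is always true.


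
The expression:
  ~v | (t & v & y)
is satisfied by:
  {t: True, y: True, v: False}
  {t: True, y: False, v: False}
  {y: True, t: False, v: False}
  {t: False, y: False, v: False}
  {t: True, v: True, y: True}


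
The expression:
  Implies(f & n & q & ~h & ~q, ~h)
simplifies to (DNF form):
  True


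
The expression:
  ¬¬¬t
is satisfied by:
  {t: False}


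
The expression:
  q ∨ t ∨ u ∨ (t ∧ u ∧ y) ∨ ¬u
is always true.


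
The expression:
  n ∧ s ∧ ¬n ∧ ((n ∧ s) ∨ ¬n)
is never true.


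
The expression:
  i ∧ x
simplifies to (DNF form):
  i ∧ x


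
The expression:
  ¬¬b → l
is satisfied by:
  {l: True, b: False}
  {b: False, l: False}
  {b: True, l: True}


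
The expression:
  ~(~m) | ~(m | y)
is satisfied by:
  {m: True, y: False}
  {y: False, m: False}
  {y: True, m: True}


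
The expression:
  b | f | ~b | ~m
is always true.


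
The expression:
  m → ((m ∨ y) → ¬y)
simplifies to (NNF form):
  ¬m ∨ ¬y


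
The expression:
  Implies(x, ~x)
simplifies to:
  ~x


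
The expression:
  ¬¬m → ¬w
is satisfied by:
  {w: False, m: False}
  {m: True, w: False}
  {w: True, m: False}


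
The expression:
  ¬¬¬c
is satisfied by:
  {c: False}


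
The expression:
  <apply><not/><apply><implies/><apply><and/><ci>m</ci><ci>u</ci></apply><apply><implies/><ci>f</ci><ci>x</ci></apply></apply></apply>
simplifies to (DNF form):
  <apply><and/><ci>f</ci><ci>m</ci><ci>u</ci><apply><not/><ci>x</ci></apply></apply>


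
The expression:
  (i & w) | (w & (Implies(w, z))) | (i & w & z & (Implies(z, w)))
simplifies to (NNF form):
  w & (i | z)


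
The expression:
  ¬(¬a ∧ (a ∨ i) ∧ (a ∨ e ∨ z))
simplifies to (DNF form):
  a ∨ (¬e ∧ ¬z) ∨ ¬i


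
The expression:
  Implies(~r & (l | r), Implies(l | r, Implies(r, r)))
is always true.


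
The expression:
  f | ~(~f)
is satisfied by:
  {f: True}


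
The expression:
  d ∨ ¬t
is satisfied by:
  {d: True, t: False}
  {t: False, d: False}
  {t: True, d: True}


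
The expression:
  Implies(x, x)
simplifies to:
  True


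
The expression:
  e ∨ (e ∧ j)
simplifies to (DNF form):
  e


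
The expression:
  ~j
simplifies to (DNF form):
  ~j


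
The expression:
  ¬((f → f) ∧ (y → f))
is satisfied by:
  {y: True, f: False}


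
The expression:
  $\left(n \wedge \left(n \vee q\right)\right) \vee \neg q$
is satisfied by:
  {n: True, q: False}
  {q: False, n: False}
  {q: True, n: True}


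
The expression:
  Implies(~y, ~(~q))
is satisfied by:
  {y: True, q: True}
  {y: True, q: False}
  {q: True, y: False}


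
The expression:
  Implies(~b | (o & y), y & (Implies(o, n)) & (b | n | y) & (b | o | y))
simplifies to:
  (n & y) | (b & ~y) | (y & ~o)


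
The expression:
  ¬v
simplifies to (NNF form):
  ¬v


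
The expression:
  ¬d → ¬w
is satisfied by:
  {d: True, w: False}
  {w: False, d: False}
  {w: True, d: True}


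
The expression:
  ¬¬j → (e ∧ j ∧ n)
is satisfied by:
  {n: True, e: True, j: False}
  {n: True, e: False, j: False}
  {e: True, n: False, j: False}
  {n: False, e: False, j: False}
  {j: True, n: True, e: True}


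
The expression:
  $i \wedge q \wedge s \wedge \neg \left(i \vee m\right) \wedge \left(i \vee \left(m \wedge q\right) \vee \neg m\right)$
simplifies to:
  $\text{False}$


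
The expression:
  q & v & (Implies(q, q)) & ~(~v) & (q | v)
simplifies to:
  q & v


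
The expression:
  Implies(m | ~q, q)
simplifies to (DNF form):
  q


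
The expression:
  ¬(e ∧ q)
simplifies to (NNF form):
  ¬e ∨ ¬q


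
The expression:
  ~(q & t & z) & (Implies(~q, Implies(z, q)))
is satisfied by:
  {q: True, t: False, z: False}
  {t: False, z: False, q: False}
  {q: True, t: True, z: False}
  {t: True, q: False, z: False}
  {z: True, q: True, t: False}


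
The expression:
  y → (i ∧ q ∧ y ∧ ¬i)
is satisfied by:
  {y: False}


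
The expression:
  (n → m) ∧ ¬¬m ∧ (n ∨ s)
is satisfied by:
  {m: True, n: True, s: True}
  {m: True, n: True, s: False}
  {m: True, s: True, n: False}


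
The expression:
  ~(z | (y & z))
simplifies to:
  ~z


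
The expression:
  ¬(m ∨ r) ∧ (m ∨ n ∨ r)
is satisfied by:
  {n: True, r: False, m: False}


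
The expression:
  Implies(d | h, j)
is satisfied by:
  {j: True, d: False, h: False}
  {j: True, h: True, d: False}
  {j: True, d: True, h: False}
  {j: True, h: True, d: True}
  {h: False, d: False, j: False}


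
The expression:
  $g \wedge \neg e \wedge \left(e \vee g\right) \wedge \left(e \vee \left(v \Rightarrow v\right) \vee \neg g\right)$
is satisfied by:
  {g: True, e: False}


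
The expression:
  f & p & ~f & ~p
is never true.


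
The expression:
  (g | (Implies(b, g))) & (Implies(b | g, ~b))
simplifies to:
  ~b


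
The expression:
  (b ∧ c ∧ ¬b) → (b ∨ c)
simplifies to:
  True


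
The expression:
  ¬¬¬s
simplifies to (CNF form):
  ¬s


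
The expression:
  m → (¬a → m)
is always true.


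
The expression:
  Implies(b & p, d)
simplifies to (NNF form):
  d | ~b | ~p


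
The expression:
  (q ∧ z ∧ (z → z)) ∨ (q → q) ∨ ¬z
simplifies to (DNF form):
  True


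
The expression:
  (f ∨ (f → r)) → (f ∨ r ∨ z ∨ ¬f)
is always true.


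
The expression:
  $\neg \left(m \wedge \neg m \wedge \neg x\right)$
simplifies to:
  $\text{True}$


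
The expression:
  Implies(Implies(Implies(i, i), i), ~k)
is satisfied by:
  {k: False, i: False}
  {i: True, k: False}
  {k: True, i: False}


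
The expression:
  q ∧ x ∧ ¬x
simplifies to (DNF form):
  False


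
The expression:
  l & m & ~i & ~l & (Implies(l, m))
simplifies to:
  False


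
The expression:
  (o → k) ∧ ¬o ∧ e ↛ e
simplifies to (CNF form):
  False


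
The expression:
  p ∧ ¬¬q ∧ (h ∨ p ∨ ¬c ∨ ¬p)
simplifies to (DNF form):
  p ∧ q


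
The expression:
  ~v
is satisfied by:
  {v: False}


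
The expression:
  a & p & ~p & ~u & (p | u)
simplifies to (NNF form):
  False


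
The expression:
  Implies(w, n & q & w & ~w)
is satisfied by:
  {w: False}


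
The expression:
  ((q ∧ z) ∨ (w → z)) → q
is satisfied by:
  {q: True, w: True, z: False}
  {q: True, z: False, w: False}
  {q: True, w: True, z: True}
  {q: True, z: True, w: False}
  {w: True, z: False, q: False}


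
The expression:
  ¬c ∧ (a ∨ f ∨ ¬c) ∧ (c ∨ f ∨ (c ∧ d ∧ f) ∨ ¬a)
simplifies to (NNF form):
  ¬c ∧ (f ∨ ¬a)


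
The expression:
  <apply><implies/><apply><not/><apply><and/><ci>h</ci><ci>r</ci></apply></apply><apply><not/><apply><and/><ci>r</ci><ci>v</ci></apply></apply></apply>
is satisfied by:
  {h: True, v: False, r: False}
  {v: False, r: False, h: False}
  {h: True, r: True, v: False}
  {r: True, v: False, h: False}
  {h: True, v: True, r: False}
  {v: True, h: False, r: False}
  {h: True, r: True, v: True}


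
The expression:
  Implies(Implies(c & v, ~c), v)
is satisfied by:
  {v: True}


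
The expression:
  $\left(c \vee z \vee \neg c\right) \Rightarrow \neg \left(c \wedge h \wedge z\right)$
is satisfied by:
  {h: False, c: False, z: False}
  {z: True, h: False, c: False}
  {c: True, h: False, z: False}
  {z: True, c: True, h: False}
  {h: True, z: False, c: False}
  {z: True, h: True, c: False}
  {c: True, h: True, z: False}


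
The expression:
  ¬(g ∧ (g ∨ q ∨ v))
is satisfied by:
  {g: False}


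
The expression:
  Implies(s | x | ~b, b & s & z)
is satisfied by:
  {z: True, b: True, x: False, s: False}
  {b: True, z: False, x: False, s: False}
  {z: True, s: True, b: True, x: False}
  {z: True, s: True, x: True, b: True}


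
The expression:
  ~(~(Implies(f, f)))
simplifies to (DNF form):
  True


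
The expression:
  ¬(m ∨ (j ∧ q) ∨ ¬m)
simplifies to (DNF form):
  False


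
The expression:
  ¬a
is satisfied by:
  {a: False}


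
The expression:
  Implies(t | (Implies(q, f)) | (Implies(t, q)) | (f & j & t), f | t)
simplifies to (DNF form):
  f | t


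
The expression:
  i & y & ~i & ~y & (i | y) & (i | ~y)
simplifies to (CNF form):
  False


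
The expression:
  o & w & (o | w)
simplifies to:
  o & w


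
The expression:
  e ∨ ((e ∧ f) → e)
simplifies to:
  True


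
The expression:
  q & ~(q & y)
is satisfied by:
  {q: True, y: False}


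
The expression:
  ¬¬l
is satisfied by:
  {l: True}


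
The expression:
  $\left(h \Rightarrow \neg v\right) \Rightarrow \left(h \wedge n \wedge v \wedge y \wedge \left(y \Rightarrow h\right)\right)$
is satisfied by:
  {h: True, v: True}


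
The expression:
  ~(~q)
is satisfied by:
  {q: True}


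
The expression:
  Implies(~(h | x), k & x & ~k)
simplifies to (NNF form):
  h | x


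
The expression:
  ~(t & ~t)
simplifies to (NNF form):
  True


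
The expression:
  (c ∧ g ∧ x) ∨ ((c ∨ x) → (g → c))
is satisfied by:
  {c: True, g: False, x: False}
  {g: False, x: False, c: False}
  {x: True, c: True, g: False}
  {x: True, g: False, c: False}
  {c: True, g: True, x: False}
  {g: True, c: False, x: False}
  {x: True, g: True, c: True}


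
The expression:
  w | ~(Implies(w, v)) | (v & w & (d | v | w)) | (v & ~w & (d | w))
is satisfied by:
  {v: True, w: True, d: True}
  {v: True, w: True, d: False}
  {w: True, d: True, v: False}
  {w: True, d: False, v: False}
  {v: True, d: True, w: False}


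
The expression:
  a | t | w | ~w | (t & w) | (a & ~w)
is always true.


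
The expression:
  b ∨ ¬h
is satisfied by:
  {b: True, h: False}
  {h: False, b: False}
  {h: True, b: True}


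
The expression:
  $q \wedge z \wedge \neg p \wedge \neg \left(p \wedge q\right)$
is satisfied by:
  {z: True, q: True, p: False}


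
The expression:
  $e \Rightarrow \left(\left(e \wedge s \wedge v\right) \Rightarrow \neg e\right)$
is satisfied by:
  {s: False, v: False, e: False}
  {e: True, s: False, v: False}
  {v: True, s: False, e: False}
  {e: True, v: True, s: False}
  {s: True, e: False, v: False}
  {e: True, s: True, v: False}
  {v: True, s: True, e: False}


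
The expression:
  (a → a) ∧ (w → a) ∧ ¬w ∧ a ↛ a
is never true.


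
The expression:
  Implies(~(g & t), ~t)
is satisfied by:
  {g: True, t: False}
  {t: False, g: False}
  {t: True, g: True}


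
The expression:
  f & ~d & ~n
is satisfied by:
  {f: True, n: False, d: False}


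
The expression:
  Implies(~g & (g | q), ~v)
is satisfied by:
  {g: True, v: False, q: False}
  {g: False, v: False, q: False}
  {q: True, g: True, v: False}
  {q: True, g: False, v: False}
  {v: True, g: True, q: False}
  {v: True, g: False, q: False}
  {v: True, q: True, g: True}


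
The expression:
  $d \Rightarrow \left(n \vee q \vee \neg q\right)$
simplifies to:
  $\text{True}$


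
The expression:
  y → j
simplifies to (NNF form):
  j ∨ ¬y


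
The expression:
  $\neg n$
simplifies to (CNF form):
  $\neg n$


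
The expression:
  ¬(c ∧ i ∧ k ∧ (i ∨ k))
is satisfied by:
  {k: False, i: False, c: False}
  {c: True, k: False, i: False}
  {i: True, k: False, c: False}
  {c: True, i: True, k: False}
  {k: True, c: False, i: False}
  {c: True, k: True, i: False}
  {i: True, k: True, c: False}


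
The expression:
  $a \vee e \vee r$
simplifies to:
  $a \vee e \vee r$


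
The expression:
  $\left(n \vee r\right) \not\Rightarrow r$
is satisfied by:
  {n: True, r: False}


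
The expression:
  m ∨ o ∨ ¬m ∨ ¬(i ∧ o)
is always true.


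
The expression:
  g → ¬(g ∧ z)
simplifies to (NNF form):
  ¬g ∨ ¬z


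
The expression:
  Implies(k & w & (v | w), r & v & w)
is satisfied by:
  {v: True, r: True, w: False, k: False}
  {v: True, r: False, w: False, k: False}
  {r: True, v: False, w: False, k: False}
  {v: False, r: False, w: False, k: False}
  {v: True, k: True, r: True, w: False}
  {v: True, k: True, r: False, w: False}
  {k: True, r: True, v: False, w: False}
  {k: True, v: False, r: False, w: False}
  {v: True, w: True, r: True, k: False}
  {v: True, w: True, r: False, k: False}
  {w: True, r: True, v: False, k: False}
  {w: True, v: False, r: False, k: False}
  {v: True, k: True, w: True, r: True}


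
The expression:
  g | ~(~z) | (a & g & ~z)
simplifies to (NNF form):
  g | z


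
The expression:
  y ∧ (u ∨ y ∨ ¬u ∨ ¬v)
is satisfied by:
  {y: True}


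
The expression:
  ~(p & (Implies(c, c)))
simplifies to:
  ~p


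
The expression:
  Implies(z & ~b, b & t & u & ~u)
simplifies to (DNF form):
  b | ~z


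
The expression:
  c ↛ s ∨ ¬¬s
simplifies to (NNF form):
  c ∨ s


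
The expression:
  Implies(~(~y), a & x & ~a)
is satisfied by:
  {y: False}


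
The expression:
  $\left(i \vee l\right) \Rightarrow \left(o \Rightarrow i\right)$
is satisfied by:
  {i: True, l: False, o: False}
  {l: False, o: False, i: False}
  {i: True, o: True, l: False}
  {o: True, l: False, i: False}
  {i: True, l: True, o: False}
  {l: True, i: False, o: False}
  {i: True, o: True, l: True}


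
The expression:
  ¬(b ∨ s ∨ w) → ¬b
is always true.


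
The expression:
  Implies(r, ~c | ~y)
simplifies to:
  ~c | ~r | ~y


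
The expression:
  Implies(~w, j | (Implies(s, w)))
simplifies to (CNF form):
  j | w | ~s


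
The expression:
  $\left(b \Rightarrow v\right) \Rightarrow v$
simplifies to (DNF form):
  $b \vee v$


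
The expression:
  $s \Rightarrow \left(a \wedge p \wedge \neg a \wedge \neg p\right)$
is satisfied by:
  {s: False}


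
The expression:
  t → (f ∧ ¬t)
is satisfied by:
  {t: False}


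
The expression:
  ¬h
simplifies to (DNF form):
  ¬h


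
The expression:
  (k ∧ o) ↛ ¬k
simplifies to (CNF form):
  k ∧ o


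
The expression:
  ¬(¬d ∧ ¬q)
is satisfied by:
  {d: True, q: True}
  {d: True, q: False}
  {q: True, d: False}


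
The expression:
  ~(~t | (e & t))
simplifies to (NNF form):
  t & ~e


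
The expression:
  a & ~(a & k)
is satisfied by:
  {a: True, k: False}


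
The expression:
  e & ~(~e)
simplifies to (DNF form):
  e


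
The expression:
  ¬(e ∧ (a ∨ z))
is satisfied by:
  {z: False, e: False, a: False}
  {a: True, z: False, e: False}
  {z: True, a: False, e: False}
  {a: True, z: True, e: False}
  {e: True, a: False, z: False}


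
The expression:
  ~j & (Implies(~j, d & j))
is never true.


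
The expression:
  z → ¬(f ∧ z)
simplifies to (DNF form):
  ¬f ∨ ¬z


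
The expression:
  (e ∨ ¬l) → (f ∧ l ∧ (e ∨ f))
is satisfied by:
  {f: True, l: True, e: False}
  {l: True, e: False, f: False}
  {e: True, f: True, l: True}


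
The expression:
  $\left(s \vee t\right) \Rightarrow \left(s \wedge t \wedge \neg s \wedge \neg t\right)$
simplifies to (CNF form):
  $\neg s \wedge \neg t$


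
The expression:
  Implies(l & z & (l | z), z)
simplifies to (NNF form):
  True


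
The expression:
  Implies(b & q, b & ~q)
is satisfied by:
  {q: False, b: False}
  {b: True, q: False}
  {q: True, b: False}


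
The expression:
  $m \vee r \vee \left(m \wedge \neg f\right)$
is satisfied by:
  {r: True, m: True}
  {r: True, m: False}
  {m: True, r: False}


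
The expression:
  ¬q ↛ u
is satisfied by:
  {u: True, q: False}
  {q: False, u: False}
  {q: True, u: True}


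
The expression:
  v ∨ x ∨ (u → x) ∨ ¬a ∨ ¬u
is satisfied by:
  {x: True, v: True, u: False, a: False}
  {x: True, u: False, v: False, a: False}
  {v: True, x: False, u: False, a: False}
  {x: False, u: False, v: False, a: False}
  {a: True, x: True, v: True, u: False}
  {a: True, x: True, u: False, v: False}
  {a: True, v: True, x: False, u: False}
  {a: True, x: False, u: False, v: False}
  {x: True, u: True, v: True, a: False}
  {x: True, u: True, a: False, v: False}
  {u: True, v: True, a: False, x: False}
  {u: True, a: False, v: False, x: False}
  {x: True, u: True, a: True, v: True}
  {x: True, u: True, a: True, v: False}
  {u: True, a: True, v: True, x: False}


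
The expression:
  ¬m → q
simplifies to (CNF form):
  m ∨ q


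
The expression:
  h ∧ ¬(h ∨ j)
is never true.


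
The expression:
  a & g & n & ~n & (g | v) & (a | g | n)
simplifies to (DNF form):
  False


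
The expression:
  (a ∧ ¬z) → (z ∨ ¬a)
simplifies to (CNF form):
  z ∨ ¬a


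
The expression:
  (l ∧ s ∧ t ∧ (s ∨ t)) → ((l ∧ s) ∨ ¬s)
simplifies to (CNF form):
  True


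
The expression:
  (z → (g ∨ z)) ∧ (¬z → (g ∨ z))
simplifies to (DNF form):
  g ∨ z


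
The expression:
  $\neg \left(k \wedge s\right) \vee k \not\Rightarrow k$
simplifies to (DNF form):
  $\neg k \vee \neg s$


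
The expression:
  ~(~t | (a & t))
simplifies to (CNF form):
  t & ~a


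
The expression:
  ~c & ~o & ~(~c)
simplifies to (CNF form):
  False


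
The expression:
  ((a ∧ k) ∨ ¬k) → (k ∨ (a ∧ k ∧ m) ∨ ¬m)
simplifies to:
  k ∨ ¬m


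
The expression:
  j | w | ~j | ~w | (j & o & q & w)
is always true.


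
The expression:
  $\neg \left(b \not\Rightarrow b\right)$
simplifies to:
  $\text{True}$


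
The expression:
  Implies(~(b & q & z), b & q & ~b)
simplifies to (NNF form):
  b & q & z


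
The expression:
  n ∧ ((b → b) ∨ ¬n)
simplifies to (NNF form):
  n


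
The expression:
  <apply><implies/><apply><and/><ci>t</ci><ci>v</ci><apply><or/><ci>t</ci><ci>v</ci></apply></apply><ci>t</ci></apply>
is always true.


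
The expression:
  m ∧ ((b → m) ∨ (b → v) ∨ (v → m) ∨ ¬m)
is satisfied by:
  {m: True}


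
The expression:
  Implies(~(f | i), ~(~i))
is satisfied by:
  {i: True, f: True}
  {i: True, f: False}
  {f: True, i: False}


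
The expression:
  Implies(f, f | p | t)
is always true.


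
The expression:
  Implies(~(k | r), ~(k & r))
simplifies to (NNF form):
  True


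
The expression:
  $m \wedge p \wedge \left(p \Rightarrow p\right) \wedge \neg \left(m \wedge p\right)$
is never true.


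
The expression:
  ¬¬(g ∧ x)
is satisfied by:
  {x: True, g: True}


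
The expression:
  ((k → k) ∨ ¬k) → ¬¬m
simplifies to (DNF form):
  m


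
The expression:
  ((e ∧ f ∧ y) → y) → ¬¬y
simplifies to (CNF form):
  y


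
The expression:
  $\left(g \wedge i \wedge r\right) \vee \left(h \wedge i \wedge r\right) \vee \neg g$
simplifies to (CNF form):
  $\left(i \vee \neg g\right) \wedge \left(r \vee \neg g\right)$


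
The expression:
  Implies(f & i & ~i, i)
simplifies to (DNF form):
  True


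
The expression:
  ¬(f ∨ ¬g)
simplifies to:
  g ∧ ¬f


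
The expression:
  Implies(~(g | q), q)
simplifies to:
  g | q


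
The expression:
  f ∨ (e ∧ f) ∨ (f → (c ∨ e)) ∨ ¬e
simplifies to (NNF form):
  True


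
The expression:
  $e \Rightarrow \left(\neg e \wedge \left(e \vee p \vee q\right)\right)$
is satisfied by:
  {e: False}


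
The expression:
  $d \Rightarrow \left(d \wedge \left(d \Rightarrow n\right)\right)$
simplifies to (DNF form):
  $n \vee \neg d$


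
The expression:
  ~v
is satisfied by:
  {v: False}


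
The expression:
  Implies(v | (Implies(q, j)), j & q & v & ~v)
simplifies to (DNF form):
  q & ~j & ~v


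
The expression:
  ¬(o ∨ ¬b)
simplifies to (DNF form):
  b ∧ ¬o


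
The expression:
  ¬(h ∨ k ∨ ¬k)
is never true.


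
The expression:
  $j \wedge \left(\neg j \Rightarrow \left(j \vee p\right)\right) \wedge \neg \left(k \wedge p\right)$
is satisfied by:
  {j: True, p: False, k: False}
  {k: True, j: True, p: False}
  {p: True, j: True, k: False}


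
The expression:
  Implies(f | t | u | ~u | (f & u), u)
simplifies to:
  u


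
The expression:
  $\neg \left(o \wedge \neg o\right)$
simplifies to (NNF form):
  $\text{True}$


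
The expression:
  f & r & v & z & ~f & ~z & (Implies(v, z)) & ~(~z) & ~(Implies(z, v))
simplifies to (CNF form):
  False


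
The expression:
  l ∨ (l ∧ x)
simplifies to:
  l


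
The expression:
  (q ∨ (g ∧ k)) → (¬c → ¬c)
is always true.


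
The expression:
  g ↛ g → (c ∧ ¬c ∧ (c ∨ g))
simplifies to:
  True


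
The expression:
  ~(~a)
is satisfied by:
  {a: True}


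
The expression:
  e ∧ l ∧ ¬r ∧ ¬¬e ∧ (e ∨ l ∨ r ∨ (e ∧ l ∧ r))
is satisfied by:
  {e: True, l: True, r: False}


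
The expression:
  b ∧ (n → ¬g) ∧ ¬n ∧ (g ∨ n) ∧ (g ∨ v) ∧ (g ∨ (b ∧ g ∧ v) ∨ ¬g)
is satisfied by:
  {b: True, g: True, n: False}


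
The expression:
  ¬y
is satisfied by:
  {y: False}


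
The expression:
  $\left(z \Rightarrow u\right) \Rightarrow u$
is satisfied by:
  {z: True, u: True}
  {z: True, u: False}
  {u: True, z: False}


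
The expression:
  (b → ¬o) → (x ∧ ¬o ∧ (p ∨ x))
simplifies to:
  (b ∧ o) ∨ (x ∧ ¬o)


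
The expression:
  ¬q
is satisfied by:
  {q: False}


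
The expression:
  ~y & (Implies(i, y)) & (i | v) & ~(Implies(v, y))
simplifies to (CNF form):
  v & ~i & ~y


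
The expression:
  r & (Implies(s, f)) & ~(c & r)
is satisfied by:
  {r: True, f: True, s: False, c: False}
  {r: True, s: False, f: False, c: False}
  {r: True, f: True, s: True, c: False}


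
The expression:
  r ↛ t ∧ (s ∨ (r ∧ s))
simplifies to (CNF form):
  r ∧ s ∧ ¬t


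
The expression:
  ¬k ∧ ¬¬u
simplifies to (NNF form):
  u ∧ ¬k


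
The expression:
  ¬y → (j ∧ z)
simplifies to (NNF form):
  y ∨ (j ∧ z)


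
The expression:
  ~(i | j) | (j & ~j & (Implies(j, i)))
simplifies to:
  ~i & ~j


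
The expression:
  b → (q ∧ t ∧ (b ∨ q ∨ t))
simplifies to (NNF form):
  (q ∧ t) ∨ ¬b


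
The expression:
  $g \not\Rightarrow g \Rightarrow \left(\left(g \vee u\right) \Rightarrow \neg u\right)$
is always true.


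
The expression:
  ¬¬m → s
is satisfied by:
  {s: True, m: False}
  {m: False, s: False}
  {m: True, s: True}


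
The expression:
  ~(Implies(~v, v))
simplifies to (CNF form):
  ~v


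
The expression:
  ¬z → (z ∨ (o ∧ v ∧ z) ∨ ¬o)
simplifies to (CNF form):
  z ∨ ¬o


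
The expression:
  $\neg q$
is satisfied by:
  {q: False}


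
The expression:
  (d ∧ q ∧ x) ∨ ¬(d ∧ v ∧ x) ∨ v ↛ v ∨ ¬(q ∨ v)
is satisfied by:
  {q: True, v: False, x: False, d: False}
  {d: False, v: False, q: False, x: False}
  {d: True, q: True, v: False, x: False}
  {d: True, v: False, q: False, x: False}
  {x: True, q: True, d: False, v: False}
  {x: True, d: False, v: False, q: False}
  {x: True, d: True, q: True, v: False}
  {x: True, d: True, v: False, q: False}
  {q: True, v: True, x: False, d: False}
  {v: True, x: False, q: False, d: False}
  {d: True, v: True, q: True, x: False}
  {d: True, v: True, x: False, q: False}
  {q: True, v: True, x: True, d: False}
  {v: True, x: True, d: False, q: False}
  {d: True, v: True, x: True, q: True}


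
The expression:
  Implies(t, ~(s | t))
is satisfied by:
  {t: False}


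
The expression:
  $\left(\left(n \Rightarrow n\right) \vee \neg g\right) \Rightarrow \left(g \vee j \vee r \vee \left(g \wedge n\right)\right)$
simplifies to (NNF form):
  $g \vee j \vee r$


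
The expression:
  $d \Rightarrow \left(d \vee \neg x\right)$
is always true.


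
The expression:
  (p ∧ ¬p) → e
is always true.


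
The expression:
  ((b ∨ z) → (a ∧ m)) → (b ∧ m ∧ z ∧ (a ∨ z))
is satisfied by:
  {b: True, z: True, m: False, a: False}
  {b: True, z: True, a: True, m: False}
  {b: True, z: True, m: True, a: False}
  {b: True, z: True, a: True, m: True}
  {b: True, m: False, a: False, z: False}
  {b: True, a: True, m: False, z: False}
  {b: True, m: True, a: False, z: False}
  {z: True, m: False, a: False, b: False}
  {a: True, z: True, m: False, b: False}
  {z: True, m: True, a: False, b: False}


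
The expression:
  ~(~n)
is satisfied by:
  {n: True}


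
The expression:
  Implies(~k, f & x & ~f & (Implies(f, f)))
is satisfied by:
  {k: True}


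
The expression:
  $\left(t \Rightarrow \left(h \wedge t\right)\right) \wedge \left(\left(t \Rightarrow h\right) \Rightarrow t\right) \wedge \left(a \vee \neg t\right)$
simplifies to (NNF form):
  $a \wedge h \wedge t$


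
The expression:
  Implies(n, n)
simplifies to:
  True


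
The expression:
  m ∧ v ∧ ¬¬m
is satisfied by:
  {m: True, v: True}


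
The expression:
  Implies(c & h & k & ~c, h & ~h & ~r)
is always true.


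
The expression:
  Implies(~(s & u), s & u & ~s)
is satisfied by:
  {u: True, s: True}


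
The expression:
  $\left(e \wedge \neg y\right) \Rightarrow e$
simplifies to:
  $\text{True}$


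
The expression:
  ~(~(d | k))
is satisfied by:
  {d: True, k: True}
  {d: True, k: False}
  {k: True, d: False}


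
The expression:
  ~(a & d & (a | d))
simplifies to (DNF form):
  ~a | ~d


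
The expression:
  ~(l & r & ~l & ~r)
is always true.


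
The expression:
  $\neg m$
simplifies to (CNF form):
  $\neg m$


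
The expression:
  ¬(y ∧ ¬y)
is always true.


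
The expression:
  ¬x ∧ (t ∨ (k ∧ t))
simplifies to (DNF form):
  t ∧ ¬x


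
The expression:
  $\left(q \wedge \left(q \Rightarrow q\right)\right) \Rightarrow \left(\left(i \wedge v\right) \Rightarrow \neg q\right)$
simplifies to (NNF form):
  $\neg i \vee \neg q \vee \neg v$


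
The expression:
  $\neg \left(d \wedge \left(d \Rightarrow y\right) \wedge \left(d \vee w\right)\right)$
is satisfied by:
  {d: False, y: False}
  {y: True, d: False}
  {d: True, y: False}


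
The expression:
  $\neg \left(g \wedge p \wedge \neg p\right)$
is always true.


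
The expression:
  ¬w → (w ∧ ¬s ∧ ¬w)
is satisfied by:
  {w: True}


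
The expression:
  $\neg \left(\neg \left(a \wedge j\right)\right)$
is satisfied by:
  {a: True, j: True}


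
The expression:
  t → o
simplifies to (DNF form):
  o ∨ ¬t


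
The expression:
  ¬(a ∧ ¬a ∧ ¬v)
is always true.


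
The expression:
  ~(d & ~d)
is always true.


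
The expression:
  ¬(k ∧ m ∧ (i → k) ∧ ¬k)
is always true.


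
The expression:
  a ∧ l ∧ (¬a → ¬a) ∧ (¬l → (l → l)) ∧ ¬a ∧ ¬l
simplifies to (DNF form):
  False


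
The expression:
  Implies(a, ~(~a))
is always true.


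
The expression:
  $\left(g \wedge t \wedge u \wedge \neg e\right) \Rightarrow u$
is always true.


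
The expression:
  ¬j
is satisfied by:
  {j: False}


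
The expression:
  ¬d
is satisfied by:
  {d: False}


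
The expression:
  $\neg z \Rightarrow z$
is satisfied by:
  {z: True}


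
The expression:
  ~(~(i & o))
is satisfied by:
  {i: True, o: True}


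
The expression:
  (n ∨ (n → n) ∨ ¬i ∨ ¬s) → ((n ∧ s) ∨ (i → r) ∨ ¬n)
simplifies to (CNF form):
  r ∨ s ∨ ¬i ∨ ¬n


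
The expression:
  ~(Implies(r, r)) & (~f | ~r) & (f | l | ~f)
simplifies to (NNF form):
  False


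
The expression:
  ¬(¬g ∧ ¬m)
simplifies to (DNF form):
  g ∨ m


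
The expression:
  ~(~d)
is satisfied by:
  {d: True}


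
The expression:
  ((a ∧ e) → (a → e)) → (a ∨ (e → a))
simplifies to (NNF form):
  a ∨ ¬e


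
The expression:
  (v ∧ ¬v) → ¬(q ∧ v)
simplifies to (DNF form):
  True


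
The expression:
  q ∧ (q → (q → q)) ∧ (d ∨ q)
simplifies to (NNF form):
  q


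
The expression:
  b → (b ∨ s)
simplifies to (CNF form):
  True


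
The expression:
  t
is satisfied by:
  {t: True}


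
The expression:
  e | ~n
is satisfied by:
  {e: True, n: False}
  {n: False, e: False}
  {n: True, e: True}


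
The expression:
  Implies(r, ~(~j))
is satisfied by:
  {j: True, r: False}
  {r: False, j: False}
  {r: True, j: True}


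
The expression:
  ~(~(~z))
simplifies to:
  ~z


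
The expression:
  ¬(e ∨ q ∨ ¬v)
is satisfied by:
  {v: True, q: False, e: False}


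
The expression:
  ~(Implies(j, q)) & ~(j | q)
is never true.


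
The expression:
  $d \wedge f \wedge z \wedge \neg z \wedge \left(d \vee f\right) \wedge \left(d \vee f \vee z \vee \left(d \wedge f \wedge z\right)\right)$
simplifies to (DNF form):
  $\text{False}$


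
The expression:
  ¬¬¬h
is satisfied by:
  {h: False}


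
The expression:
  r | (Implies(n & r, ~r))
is always true.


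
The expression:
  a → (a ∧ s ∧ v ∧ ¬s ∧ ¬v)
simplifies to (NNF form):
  ¬a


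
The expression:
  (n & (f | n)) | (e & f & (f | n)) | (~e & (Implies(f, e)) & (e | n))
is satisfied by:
  {n: True, e: True, f: True}
  {n: True, e: True, f: False}
  {n: True, f: True, e: False}
  {n: True, f: False, e: False}
  {e: True, f: True, n: False}


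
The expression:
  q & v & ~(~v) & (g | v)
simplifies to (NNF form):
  q & v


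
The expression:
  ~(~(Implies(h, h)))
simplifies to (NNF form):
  True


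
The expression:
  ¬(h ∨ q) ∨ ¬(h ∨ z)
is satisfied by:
  {h: False, q: False, z: False}
  {z: True, h: False, q: False}
  {q: True, h: False, z: False}


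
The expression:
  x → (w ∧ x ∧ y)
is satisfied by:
  {y: True, w: True, x: False}
  {y: True, w: False, x: False}
  {w: True, y: False, x: False}
  {y: False, w: False, x: False}
  {y: True, x: True, w: True}


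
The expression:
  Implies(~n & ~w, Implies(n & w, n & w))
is always true.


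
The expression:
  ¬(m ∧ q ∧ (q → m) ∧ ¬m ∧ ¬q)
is always true.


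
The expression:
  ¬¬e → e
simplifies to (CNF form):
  True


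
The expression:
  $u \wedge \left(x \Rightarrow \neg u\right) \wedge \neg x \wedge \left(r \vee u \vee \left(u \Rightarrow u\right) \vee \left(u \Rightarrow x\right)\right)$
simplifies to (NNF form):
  $u \wedge \neg x$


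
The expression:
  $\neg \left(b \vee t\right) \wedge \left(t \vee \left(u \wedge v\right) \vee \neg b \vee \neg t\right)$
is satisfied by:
  {t: False, b: False}


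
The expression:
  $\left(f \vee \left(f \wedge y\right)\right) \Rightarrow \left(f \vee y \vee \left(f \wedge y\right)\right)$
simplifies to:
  $\text{True}$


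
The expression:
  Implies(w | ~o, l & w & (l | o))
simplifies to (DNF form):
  (l & w) | (o & ~w)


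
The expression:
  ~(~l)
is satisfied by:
  {l: True}


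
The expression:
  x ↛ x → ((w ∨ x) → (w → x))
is always true.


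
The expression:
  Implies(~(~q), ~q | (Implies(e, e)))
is always true.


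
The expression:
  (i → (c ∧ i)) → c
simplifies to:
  c ∨ i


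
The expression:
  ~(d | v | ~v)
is never true.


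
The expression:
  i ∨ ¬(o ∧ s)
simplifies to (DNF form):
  i ∨ ¬o ∨ ¬s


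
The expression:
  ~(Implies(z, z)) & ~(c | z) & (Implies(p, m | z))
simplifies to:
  False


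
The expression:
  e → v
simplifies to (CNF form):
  v ∨ ¬e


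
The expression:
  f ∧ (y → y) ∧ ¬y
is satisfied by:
  {f: True, y: False}


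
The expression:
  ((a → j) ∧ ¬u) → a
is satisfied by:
  {a: True, u: True}
  {a: True, u: False}
  {u: True, a: False}


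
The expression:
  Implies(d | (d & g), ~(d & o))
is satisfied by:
  {o: False, d: False}
  {d: True, o: False}
  {o: True, d: False}


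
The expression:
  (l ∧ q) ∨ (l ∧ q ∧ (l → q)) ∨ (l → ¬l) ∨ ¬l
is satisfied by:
  {q: True, l: False}
  {l: False, q: False}
  {l: True, q: True}


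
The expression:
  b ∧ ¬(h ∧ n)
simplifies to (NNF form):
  b ∧ (¬h ∨ ¬n)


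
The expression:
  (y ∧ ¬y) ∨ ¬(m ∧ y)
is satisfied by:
  {m: False, y: False}
  {y: True, m: False}
  {m: True, y: False}


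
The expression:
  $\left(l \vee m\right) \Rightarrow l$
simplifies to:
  $l \vee \neg m$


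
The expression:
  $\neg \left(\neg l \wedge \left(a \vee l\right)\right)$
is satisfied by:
  {l: True, a: False}
  {a: False, l: False}
  {a: True, l: True}


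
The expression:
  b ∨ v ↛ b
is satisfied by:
  {b: True, v: True}
  {b: True, v: False}
  {v: True, b: False}


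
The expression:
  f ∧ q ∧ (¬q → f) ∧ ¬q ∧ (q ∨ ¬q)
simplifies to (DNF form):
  False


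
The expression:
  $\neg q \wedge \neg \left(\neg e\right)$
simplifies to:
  $e \wedge \neg q$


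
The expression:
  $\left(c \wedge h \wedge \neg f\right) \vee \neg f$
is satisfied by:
  {f: False}


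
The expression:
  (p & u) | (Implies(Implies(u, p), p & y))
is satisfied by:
  {u: True, p: True, y: True}
  {u: True, p: True, y: False}
  {u: True, y: True, p: False}
  {u: True, y: False, p: False}
  {p: True, y: True, u: False}


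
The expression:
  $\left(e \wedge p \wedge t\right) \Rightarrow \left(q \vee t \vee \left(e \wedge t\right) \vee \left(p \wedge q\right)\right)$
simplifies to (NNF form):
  $\text{True}$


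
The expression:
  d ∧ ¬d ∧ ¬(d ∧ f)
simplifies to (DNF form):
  False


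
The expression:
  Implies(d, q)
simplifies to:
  q | ~d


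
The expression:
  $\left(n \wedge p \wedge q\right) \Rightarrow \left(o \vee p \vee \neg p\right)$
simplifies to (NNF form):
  $\text{True}$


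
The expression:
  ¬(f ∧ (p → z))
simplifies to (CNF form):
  (p ∨ ¬f) ∧ (¬f ∨ ¬z)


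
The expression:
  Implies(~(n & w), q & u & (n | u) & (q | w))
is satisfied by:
  {q: True, w: True, n: True, u: True}
  {q: True, w: True, n: True, u: False}
  {q: True, w: True, u: True, n: False}
  {q: True, n: True, u: True, w: False}
  {q: True, n: False, u: True, w: False}
  {w: True, n: True, u: True, q: False}
  {w: True, n: True, u: False, q: False}


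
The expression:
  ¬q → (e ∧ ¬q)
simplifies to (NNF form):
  e ∨ q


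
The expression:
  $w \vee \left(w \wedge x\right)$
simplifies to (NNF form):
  $w$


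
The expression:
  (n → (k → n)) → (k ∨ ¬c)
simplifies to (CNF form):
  k ∨ ¬c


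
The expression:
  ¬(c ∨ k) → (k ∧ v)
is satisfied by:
  {k: True, c: True}
  {k: True, c: False}
  {c: True, k: False}


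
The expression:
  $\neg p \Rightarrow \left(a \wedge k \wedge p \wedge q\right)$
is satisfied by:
  {p: True}


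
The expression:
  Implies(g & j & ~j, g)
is always true.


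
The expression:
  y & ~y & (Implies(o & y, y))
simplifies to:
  False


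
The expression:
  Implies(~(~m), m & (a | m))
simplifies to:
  True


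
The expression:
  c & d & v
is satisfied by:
  {c: True, d: True, v: True}


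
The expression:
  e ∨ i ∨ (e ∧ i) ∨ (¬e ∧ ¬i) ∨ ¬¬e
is always true.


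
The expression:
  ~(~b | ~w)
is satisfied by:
  {w: True, b: True}


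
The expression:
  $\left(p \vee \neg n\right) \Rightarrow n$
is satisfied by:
  {n: True}


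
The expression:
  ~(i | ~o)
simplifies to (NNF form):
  o & ~i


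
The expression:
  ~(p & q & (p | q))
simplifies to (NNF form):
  ~p | ~q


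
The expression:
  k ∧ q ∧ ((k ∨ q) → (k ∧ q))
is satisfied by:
  {q: True, k: True}


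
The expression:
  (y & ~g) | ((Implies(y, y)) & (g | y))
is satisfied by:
  {y: True, g: True}
  {y: True, g: False}
  {g: True, y: False}
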